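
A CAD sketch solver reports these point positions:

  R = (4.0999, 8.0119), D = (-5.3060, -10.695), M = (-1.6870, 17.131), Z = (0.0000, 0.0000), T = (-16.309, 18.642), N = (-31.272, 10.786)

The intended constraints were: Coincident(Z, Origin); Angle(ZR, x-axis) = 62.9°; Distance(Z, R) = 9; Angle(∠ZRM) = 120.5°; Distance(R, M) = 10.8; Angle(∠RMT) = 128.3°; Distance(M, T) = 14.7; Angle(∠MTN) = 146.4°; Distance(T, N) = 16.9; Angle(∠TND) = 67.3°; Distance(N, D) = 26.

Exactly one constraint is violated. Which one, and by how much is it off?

Distance(N, D) = 26 — off by 7.70.

Z = (0.00, 0.00) ✓; ZR at 62.90° ✓; |ZR| = 9.000 ✓; ∠ZRM = 120.5° ✓; |RM| = 10.80 ✓; ∠RMT = 128.3° ✓; |MT| = 14.70 ✓; ∠MTN = 146.4° ✓; |TN| = 16.90 ✓; ∠TND = 67.30° ✓; |ND| = 33.70 ✗.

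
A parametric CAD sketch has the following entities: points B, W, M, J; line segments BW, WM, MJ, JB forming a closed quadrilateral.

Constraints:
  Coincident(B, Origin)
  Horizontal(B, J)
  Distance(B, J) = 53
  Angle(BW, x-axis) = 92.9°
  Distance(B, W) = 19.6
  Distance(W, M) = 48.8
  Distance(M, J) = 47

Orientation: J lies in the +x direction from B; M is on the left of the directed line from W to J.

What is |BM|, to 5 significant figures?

60.750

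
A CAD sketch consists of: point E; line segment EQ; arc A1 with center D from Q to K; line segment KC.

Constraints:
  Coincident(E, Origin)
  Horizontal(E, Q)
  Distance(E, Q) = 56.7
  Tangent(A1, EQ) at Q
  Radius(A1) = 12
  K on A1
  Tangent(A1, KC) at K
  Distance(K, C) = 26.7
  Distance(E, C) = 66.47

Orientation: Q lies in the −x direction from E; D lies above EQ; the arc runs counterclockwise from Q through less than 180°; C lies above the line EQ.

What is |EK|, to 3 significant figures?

47.6

E is at the origin; E and Q share the same y with |EQ| = 56.7 and Q on the −x side, so Q = (-56.7, 0.00). Tangency of A1 to EQ means the radius DQ is perpendicular to EQ, so D = Q + (0, 12) = (-56.7, 12.0). Since DK ⟂ KC (tangency), |DC| = √(12.0² + 26.7²) = 29.3 regardless of where K sits on A1. So C lies on both circle(E, 66.47) and circle(D, 29.3); the above-EQ intersection is C = (-52.4, 40.9). K is the foot of the tangent from C: K = (-45.1, 15.2).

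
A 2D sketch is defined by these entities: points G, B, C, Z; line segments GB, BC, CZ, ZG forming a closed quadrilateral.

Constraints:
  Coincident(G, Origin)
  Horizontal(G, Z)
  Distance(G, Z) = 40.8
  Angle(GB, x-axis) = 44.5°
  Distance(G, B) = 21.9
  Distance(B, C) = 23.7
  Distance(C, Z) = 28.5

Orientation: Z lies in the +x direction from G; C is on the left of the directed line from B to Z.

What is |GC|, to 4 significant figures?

45.34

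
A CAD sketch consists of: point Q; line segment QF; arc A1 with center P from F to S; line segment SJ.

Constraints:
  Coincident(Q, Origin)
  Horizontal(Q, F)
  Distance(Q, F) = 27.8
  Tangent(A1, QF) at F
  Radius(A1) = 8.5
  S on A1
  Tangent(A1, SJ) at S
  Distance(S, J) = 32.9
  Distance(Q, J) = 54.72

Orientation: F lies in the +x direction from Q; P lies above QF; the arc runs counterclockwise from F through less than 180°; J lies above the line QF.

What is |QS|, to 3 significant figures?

37.3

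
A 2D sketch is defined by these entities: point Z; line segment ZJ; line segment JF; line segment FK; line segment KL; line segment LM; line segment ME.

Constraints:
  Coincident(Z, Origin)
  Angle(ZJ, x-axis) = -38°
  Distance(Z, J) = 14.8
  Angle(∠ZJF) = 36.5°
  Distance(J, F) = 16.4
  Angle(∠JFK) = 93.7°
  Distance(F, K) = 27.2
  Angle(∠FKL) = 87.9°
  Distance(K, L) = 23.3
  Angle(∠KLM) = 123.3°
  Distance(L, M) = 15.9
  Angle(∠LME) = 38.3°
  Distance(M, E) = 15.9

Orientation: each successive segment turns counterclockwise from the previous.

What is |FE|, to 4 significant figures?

24.74

Z is at the origin; ZJ runs at -38.0° with length 14.8, so J = (11.66, -9.112). ∠ZJF = 36.5° gives JF at 105.5° from the x-axis; with |JF| = 16.4, F = (7.280, 6.692). ∠JFK = 93.7° gives FK at -168.2° from the x-axis; with |FK| = 27.2, K = (-19.35, 1.129). ∠FKL = 87.9° gives KL at -76.10° from the x-axis; with |KL| = 23.3, L = (-13.75, -21.49). ∠KLM = 123.3° gives LM at -19.40° from the x-axis; with |LM| = 15.9, M = (1.249, -26.77). ∠LME = 38.3° gives ME at 122.3° from the x-axis; with |ME| = 15.9, E = (-7.247, -13.33). Then |FE| = |E − F| = 24.74.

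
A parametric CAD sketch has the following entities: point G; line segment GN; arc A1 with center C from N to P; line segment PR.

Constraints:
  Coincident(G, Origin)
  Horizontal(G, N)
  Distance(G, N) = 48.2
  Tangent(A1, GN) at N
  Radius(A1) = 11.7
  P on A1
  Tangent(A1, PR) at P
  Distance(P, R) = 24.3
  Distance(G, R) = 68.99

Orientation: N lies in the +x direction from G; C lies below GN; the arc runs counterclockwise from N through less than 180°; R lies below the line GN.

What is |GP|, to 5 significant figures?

45.241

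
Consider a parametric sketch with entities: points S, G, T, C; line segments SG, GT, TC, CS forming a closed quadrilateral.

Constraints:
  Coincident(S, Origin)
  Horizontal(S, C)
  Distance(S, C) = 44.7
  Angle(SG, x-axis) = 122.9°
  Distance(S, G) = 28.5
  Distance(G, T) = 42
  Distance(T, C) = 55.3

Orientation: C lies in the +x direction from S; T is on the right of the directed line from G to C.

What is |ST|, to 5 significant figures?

19.036

Checks: |GT| = 42.00 ✓; |TC| = 55.30 ✓.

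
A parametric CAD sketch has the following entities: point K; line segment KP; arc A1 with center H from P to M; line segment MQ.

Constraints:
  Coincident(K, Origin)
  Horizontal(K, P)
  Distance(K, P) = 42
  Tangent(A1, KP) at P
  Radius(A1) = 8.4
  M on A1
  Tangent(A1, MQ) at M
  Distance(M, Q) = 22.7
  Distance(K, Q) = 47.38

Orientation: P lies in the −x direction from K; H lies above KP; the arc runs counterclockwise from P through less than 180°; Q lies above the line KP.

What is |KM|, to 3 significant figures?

34.8

K is at the origin; KP is horizontal with |KP| = 42.0 and P on the −x side, so P = (-42.0, 0.00). The tangent condition forces HP to be normal to KP, so H = P + (0, 8.4) = (-42.0, 8.40). Since HM ⟂ MQ (tangency), |HQ| = √(8.4² + 22.7²) = 24.2 regardless of where M sits on A1. So Q lies on both circle(K, 47.38) and circle(H, 24.2); the above-KP intersection is Q = (-35.3, 31.6). M is the foot of the tangent from Q: M = (-33.6, 9.01).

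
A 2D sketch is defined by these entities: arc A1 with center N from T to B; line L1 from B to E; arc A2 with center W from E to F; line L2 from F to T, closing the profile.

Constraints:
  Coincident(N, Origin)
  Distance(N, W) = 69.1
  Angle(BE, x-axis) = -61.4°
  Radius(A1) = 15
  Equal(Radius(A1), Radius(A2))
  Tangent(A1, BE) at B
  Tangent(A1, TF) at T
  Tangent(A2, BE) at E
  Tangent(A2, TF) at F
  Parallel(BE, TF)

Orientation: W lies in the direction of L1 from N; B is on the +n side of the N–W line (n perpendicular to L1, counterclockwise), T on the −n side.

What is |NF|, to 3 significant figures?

70.7

Tangency of A1 to both parallel lines with radius 15.0 puts B and T at N ± 15.0·n: B = (13.2, 7.18), T = (-13.2, -7.18). Equal radii place E and F the same way about W: E = W + 15.0·n = (46.2, -53.5), F = W − 15.0·n = (19.9, -67.8). Then |NF| = |F − N| = 70.7.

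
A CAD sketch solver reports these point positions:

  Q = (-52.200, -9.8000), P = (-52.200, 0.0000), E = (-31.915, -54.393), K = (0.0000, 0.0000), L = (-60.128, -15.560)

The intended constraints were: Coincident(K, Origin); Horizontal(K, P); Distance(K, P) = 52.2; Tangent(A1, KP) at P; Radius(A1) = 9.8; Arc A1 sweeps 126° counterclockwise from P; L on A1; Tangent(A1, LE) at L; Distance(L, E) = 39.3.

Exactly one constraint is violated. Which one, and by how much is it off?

Distance(L, E) = 39.3 — off by 8.70.

K = (0.00, 0.00) ✓; K.y = 0.00, P.y = 0.00 ✓; |KP| = 52.20 ✓; ∠(QP, PK) = 90.00° ✓; |QP| = 9.800 ✓; bearing(Q→L) − bearing(Q→P) = 126.0° ✓; |QL| = 9.800 ✓; ∠(QL, LE) = 90.00° ✓; |LE| = 48.00 ✗.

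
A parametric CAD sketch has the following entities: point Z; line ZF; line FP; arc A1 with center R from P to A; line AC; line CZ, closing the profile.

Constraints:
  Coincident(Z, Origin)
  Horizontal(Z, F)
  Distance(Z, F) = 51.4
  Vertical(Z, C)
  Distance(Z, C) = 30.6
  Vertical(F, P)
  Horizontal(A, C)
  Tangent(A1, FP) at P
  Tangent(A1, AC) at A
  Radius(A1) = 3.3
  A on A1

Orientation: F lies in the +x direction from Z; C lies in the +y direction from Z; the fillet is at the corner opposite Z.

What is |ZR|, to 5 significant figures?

55.307

Z is at the origin; Z and F share the same y with |ZF| = 51.4 and F on the +x side, so F = (51.400, 0.0000). ZC is vertical with |ZC| = 30.6 and C on the +y side, so C = (0.0000, 30.600). The virtual corner opposite Z is at (51.400, 30.600). The tangent condition forces RP to be normal to FP and A1 meets AC tangentially, so RA is at right angles to AC, with radius 3.3, so the center R sits 3.3 in from both sides at R = (48.100, 27.300). Then |ZR| = |R − Z| = 55.307.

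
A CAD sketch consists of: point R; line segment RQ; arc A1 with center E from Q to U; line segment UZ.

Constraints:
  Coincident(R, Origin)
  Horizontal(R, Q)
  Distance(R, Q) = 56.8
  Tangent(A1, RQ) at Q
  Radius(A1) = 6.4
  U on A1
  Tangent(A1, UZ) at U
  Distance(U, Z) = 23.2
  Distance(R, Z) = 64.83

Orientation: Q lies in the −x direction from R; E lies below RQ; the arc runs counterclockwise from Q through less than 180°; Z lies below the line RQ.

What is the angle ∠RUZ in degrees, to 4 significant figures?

82.82°

R is at the origin; RQ is horizontal with |RQ| = 56.8 and Q on the −x side, so Q = (-56.80, 0.000). Tangency of A1 to RQ means the radius EQ is perpendicular to RQ, so E = Q + (0, -6.4) = (-56.80, -6.400). Since EU ⟂ UZ (tangency), |EZ| = √(6.4² + 23.2²) = 24.07 regardless of where U sits on A1. So Z lies on both circle(R, 64.83) and circle(E, 24.07); the below-RQ intersection is Z = (-57.23, -30.46). U is the foot of the tangent from Z: U = (-63.00, -7.992).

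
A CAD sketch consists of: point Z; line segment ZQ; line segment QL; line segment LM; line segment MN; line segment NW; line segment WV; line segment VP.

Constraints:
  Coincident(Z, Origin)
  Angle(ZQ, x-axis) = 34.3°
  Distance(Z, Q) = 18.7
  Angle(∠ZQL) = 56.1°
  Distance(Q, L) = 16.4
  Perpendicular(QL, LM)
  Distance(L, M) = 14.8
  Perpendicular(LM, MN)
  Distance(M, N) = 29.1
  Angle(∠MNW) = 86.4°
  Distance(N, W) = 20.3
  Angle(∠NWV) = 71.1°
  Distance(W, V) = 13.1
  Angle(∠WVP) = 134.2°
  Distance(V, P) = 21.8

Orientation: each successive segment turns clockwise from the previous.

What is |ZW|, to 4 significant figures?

30.30

LM ⟂ MN, so MN runs at 90.40°; with |MN| = 29.1, N = (0.5597, 23.13). ∠MNW = 86.4° gives NW at -3.200° from the x-axis; with |NW| = 20.3, W = (20.83, 22.00). Then |ZW| = |W − Z| = 30.30.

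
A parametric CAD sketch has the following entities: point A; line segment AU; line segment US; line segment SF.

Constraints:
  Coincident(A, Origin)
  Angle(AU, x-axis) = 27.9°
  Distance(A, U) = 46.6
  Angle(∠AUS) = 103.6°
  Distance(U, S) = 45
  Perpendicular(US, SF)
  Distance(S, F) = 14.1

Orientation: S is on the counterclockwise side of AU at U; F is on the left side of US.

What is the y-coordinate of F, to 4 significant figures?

61.93

∠AUS = 103.6°, so US runs at 27.9° + (180° − 103.6°) = 104.3° from the x-axis; with |US| = 45.0, S = U + 45.0·(cos 104.3°, sin 104.3°) = (30.07, 65.41). US ⟂ SF; with |SF| = 14.1 on the left of US, F = S + 14.1·(-0.9690, -0.2470) = (16.41, 61.93). So F.y = 61.93.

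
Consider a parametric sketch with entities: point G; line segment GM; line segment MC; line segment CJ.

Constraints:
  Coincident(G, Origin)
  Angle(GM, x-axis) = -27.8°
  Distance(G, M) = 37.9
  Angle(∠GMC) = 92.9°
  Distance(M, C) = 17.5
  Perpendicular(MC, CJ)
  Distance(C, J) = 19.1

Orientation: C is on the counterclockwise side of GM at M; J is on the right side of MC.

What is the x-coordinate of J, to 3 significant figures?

58.9

G is at the origin; GM runs at -27.8° with length 37.9, so M = 37.9·(cos -27.8°, sin -27.8°) = (33.5, -17.7). ∠GMC = 92.9°, so MC runs at -27.8° + (180° − 92.9°) = 59.3° from the x-axis; with |MC| = 17.5, C = M + 17.5·(cos 59.3°, sin 59.3°) = (42.5, -2.63). The perpendicularity gives CJ at right angles to MC; with |CJ| = 19.1 on the right of MC, J = C + 19.1·(0.860, -0.511) = (58.9, -12.4). So J.x = 58.9.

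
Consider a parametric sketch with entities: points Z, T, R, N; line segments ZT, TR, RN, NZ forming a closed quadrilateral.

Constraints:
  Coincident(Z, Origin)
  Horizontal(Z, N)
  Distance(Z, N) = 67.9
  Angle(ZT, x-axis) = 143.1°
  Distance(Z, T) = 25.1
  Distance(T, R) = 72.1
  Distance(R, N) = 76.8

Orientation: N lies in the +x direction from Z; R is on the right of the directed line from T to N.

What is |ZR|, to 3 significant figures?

51.4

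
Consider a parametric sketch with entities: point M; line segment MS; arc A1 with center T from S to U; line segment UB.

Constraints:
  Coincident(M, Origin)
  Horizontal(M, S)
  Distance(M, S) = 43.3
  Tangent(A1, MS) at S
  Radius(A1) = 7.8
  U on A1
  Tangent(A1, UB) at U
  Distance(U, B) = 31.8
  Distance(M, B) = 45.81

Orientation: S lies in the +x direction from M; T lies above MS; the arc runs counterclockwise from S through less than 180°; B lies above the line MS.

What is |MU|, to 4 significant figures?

50.77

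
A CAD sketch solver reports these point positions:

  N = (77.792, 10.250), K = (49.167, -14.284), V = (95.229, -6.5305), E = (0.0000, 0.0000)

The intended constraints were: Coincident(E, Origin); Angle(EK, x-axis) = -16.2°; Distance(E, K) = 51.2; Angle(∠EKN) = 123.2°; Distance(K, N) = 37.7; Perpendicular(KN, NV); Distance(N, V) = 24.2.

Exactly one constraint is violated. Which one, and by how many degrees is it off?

Perpendicular(KN, NV) — off by 5.50°.

E = (0.00, 0.00) ✓; EK at -16.20° ✓; |EK| = 51.20 ✓; ∠EKN = 123.2° ✓; |KN| = 37.70 ✓; ∠(KN, NV) = 84.50° ✗; |NV| = 24.20 ✓.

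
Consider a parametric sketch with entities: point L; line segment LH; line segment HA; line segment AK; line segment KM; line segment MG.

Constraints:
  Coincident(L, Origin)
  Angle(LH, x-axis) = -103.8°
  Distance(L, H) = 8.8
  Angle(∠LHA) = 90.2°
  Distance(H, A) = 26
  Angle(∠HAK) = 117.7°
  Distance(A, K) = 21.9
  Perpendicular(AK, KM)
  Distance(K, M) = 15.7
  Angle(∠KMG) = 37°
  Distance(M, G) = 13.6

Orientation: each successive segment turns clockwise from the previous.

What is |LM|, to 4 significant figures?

28.60

∠HAK = 117.7° gives AK at 104.1° from the x-axis; with |AK| = 21.9, K = (-32.71, 18.81). AK ⟂ KM, so KM runs at 14.10°; with |KM| = 15.7, M = (-17.48, 22.63). Then |LM| = |M − L| = 28.60.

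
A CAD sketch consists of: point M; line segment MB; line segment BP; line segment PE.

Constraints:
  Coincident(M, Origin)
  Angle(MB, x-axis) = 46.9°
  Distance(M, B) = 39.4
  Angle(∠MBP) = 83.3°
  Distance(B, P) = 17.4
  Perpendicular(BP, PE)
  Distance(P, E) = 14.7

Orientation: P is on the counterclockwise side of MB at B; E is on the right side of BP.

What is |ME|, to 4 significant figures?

55.33

∠MBP = 83.3°, so BP runs at 46.9° + (180° − 83.3°) = 143.6° from the x-axis; with |BP| = 17.4, P = B + 17.4·(cos 143.6°, sin 143.6°) = (12.92, 39.09). BP ⟂ PE; with |PE| = 14.7 on the right of BP, E = P + 14.7·(0.5934, 0.8049) = (21.64, 50.93). Then |ME| = |E − M| = 55.33.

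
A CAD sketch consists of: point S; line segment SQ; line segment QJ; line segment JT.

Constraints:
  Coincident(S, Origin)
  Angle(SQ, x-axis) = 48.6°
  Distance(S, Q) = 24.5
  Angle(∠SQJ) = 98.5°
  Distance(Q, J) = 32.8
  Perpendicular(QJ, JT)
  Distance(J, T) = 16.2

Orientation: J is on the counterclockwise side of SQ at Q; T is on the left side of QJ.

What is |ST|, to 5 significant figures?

37.296

S is at the origin; SQ runs at 48.6° with length 24.5, so Q = 24.5·(cos 48.6°, sin 48.6°) = (16.202, 18.378). ∠SQJ = 98.5°, so QJ runs at 48.6° + (180° − 98.5°) = 130.10° from the x-axis; with |QJ| = 32.8, J = Q + 32.8·(cos 130.10°, sin 130.10°) = (-4.9251, 43.467). The perpendicularity gives JT at right angles to QJ; with |JT| = 16.2 on the left of QJ, T = J + 16.2·(-0.76492, -0.64412) = (-17.317, 33.032). Then |ST| = |T − S| = 37.296.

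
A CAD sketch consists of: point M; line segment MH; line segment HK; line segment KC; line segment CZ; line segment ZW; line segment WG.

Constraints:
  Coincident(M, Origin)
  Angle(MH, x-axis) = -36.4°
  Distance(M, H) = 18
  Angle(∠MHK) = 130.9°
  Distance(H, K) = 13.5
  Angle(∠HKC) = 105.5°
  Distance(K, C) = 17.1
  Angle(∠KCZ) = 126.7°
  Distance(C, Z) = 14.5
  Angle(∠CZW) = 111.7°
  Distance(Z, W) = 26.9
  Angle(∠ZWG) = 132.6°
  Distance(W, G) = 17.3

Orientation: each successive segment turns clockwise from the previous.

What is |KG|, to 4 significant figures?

38.21

M is at the origin; MH runs at -36.4° with length 18.0, so H = (14.49, -10.68). ∠MHK = 130.9° gives HK at -85.50° from the x-axis; with |HK| = 13.5, K = (15.55, -24.14). ∠HKC = 105.5° gives KC at -160.0° from the x-axis; with |KC| = 17.1, C = (-0.5215, -29.99). ∠KCZ = 126.7° gives CZ at 146.7° from the x-axis; with |CZ| = 14.5, Z = (-12.64, -22.03). ∠CZW = 111.7° gives ZW at 78.40° from the x-axis; with |ZW| = 26.9, W = (-7.232, 4.323). ∠ZWG = 132.6° gives WG at 31.00° from the x-axis; with |WG| = 17.3, G = (7.597, 13.23). Then |KG| = |G − K| = 38.21.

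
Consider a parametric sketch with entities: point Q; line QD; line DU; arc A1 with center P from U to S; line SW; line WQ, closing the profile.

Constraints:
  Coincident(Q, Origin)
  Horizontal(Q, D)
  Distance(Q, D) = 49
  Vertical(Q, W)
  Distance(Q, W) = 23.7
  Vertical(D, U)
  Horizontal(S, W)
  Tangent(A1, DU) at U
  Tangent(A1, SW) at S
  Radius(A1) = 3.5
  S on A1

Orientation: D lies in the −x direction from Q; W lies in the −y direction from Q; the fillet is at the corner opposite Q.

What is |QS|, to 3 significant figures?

51.3

Q is at the origin; QD is horizontal with |QD| = 49.0 and D on the −x side, so D = (-49.0, 0.00). QW is vertical with |QW| = 23.7 and W on the −y side, so W = (0.00, -23.7). The virtual corner opposite Q is at (-49.0, -23.7). The tangent condition forces PU to be normal to DU and A1 meets SW tangentially, so PS is at right angles to SW, with radius 3.5, so the center P sits 3.5 in from both sides at P = (-45.5, -20.2). That places the tangent points at U = (-49.0, -20.2) on DU and S = (-45.5, -23.7) on SW. Then |QS| = |S − Q| = 51.3.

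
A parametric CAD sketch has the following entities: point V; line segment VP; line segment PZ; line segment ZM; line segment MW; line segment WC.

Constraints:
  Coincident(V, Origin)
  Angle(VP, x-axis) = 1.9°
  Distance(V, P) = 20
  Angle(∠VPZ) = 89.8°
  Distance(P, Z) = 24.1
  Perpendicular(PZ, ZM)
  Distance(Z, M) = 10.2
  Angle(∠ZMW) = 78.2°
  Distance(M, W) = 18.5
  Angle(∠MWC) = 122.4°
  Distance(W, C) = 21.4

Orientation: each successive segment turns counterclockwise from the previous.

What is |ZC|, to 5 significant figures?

29.029

V is at the origin; VP runs at 1.9° with length 20.0, so P = (19.989, 0.66310). ∠VPZ = 89.8° gives PZ at 92.100° from the x-axis; with |PZ| = 24.1, Z = (19.106, 24.747). The perpendicularity gives ZM at right angles to PZ, so ZM runs at -177.90°; with |ZM| = 10.2, M = (8.9127, 24.373). ∠ZMW = 78.2° gives MW at -76.100° from the x-axis; with |MW| = 18.5, W = (13.357, 6.4149). ∠MWC = 122.4° gives WC at -18.500° from the x-axis; with |WC| = 21.4, C = (33.651, -0.37542). Then |ZC| = |C − Z| = 29.029.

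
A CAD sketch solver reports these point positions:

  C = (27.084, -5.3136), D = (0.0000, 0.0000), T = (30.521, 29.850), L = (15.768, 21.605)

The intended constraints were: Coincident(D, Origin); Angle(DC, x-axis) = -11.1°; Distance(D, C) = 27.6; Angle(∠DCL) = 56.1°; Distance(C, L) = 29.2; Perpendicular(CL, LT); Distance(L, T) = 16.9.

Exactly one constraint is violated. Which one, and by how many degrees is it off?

Perpendicular(CL, LT) — off by 6.40°.

D = (0.00, 0.00) ✓; DC at -11.10° ✓; |DC| = 27.60 ✓; ∠DCL = 56.10° ✓; |CL| = 29.20 ✓; ∠(CL, LT) = 83.60° ✗; |LT| = 16.90 ✓.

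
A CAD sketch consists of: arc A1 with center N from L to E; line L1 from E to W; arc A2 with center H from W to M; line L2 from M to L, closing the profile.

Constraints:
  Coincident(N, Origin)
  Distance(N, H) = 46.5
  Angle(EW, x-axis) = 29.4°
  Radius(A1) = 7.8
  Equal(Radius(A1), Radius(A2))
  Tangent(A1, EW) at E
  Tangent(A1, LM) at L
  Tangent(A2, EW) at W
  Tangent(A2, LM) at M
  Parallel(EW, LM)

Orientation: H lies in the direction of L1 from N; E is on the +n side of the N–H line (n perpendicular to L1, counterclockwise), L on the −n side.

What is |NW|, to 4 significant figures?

47.15

The slot axis is L1's direction at 29.4°, so u = (cos 29.4°, sin 29.4°) = (0.8712, 0.4909) and n = (−sin 29.4°, cos 29.4°) = (-0.4909, 0.8712). N is at the origin and H lies 46.5 along u from N, so H = 46.5·u = (40.51, 22.83). Tangency of A1 to both parallel lines with radius 7.8 puts E and L at N ± 7.8·n: E = (-3.829, 6.795), L = (3.829, -6.795). Equal radii place W and M the same way about H: W = H + 7.8·n = (36.68, 29.62), M = H − 7.8·n = (44.34, 16.03). Then |NW| = |W − N| = 47.15.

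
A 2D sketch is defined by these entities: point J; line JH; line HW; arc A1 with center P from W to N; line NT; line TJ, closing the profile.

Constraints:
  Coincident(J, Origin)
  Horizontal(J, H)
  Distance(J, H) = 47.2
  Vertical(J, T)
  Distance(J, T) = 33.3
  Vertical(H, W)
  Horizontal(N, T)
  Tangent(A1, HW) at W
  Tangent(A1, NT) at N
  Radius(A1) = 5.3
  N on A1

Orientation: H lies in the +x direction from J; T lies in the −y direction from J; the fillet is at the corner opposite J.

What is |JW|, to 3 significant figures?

54.9

J is at the origin; J and H share the same y with |JH| = 47.2 and H on the +x side, so H = (47.2, 0.00). J and T share the same x with |JT| = 33.3 and T on the −y side, so T = (0.00, -33.3). The virtual corner opposite J is at (47.2, -33.3). The tangent condition forces PW to be normal to HW and tangency of A1 to NT means the radius PN is perpendicular to NT, with radius 5.3, so the center P sits 5.3 in from both sides at P = (41.9, -28.0). That places the tangent points at W = (47.2, -28.0) on HW and N = (41.9, -33.3) on NT. Then |JW| = |W − J| = 54.9.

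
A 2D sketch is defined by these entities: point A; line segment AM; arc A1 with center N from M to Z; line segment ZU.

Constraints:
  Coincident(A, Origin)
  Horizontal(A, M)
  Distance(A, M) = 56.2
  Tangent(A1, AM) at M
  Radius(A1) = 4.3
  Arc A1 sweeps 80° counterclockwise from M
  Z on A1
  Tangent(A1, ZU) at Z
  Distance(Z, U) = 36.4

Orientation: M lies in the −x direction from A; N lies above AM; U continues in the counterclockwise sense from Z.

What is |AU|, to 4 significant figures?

60.30

A is at the origin; A and M share the same y with |AM| = 56.2 and M on the −x side, so M = (-56.20, 0.000). Since A1 is tangent to AM there, NM ⟂ AM, so N = M + (0, 4.3) = (-56.20, 4.300). On A1, M sits at bearing -90° from N; an 80° counterclockwise sweep puts Z at bearing -10°, so Z = N + 4.3·(cos -10°, sin -10°) = (-51.97, 3.553). Since A1 is tangent to ZU there, NZ ⟂ ZU, so ZU runs along (−sin -10°, cos -10°); with |ZU| = 36.4, U = (-45.64, 39.40). Then |AU| = |U − A| = 60.30.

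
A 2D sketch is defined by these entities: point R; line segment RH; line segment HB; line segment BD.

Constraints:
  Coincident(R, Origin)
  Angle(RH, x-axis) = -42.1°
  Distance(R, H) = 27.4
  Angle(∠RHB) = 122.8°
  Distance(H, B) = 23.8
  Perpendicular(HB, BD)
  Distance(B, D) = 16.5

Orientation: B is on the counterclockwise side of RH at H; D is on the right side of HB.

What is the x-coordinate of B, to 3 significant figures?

43.3

R is at the origin; RH runs at -42.1° with length 27.4, so H = 27.4·(cos -42.1°, sin -42.1°) = (20.3, -18.4). ∠RHB = 122.8°, so HB runs at -42.1° + (180° − 122.8°) = 15.1° from the x-axis; with |HB| = 23.8, B = H + 23.8·(cos 15.1°, sin 15.1°) = (43.3, -12.2). So B.x = 43.3.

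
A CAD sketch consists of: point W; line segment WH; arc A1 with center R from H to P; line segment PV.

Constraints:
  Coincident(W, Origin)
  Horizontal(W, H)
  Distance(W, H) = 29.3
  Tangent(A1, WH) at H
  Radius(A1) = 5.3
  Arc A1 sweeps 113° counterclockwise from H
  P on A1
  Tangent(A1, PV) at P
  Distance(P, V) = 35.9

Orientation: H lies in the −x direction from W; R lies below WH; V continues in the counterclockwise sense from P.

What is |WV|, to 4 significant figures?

45.16

On A1, H sits at bearing 90° from R; a 113° counterclockwise sweep puts P at bearing 203°, so P = R + 5.3·(cos 203°, sin 203°) = (-34.18, -7.371). Tangency of A1 to PV means the radius RP is perpendicular to PV, so PV runs along (−sin 203°, cos 203°); with |PV| = 35.9, V = (-20.15, -40.42). Then |WV| = |V − W| = 45.16.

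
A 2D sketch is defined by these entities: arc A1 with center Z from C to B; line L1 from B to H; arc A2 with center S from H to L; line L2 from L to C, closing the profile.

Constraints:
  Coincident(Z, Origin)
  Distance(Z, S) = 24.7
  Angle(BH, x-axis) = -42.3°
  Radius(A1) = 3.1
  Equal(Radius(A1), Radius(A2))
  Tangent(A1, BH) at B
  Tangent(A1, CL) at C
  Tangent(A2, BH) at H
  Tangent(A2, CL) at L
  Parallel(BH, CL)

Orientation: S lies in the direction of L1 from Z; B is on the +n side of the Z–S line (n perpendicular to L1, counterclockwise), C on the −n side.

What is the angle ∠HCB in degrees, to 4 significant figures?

75.91°

The slot axis is L1's direction at -42.3°, so u = (cos -42.3°, sin -42.3°) = (0.7396, -0.6730) and n = (−sin -42.3°, cos -42.3°) = (0.6730, 0.7396). Z is at the origin and S lies 24.7 along u from Z, so S = 24.7·u = (18.27, -16.62). Tangency of A1 to both parallel lines with radius 3.1 puts B and C at Z ± 3.1·n: B = (2.086, 2.293), C = (-2.086, -2.293). Equal radii place H and L the same way about S: H = S + 3.1·n = (20.36, -14.33), L = S − 3.1·n = (16.18, -18.92). Then cos ∠HCB = CH·CB / (|CH||CB|), giving 75.91°.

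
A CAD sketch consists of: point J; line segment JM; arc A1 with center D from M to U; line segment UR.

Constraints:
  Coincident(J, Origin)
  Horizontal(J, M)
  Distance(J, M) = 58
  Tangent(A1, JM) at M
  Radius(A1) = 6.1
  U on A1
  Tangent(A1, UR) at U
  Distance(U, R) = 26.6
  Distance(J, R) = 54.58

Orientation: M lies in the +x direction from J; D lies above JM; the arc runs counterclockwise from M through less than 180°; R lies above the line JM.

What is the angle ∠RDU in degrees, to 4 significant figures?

77.08°

Checks: |DM| = 6.100 ✓; |DU| = 6.100 ✓; ∠(DU, UR) = 90.00° ✓; |UR| = 26.60 ✓; |JR| = 54.58 ✓.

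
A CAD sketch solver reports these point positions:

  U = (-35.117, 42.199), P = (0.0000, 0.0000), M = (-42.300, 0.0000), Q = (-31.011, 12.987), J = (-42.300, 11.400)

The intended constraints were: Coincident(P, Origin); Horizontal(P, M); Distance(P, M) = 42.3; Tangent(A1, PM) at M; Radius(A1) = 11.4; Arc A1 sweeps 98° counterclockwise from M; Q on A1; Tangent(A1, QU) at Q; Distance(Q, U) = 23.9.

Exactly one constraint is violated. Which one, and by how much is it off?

Distance(Q, U) = 23.9 — off by 5.60.

P = (0.00, 0.00) ✓; P.y = 0.00, M.y = 0.00 ✓; |PM| = 42.30 ✓; ∠(JM, MP) = 90.00° ✓; |JM| = 11.40 ✓; bearing(J→Q) − bearing(J→M) = 98.00° ✓; |JQ| = 11.40 ✓; ∠(JQ, QU) = 90.00° ✓; |QU| = 29.50 ✗.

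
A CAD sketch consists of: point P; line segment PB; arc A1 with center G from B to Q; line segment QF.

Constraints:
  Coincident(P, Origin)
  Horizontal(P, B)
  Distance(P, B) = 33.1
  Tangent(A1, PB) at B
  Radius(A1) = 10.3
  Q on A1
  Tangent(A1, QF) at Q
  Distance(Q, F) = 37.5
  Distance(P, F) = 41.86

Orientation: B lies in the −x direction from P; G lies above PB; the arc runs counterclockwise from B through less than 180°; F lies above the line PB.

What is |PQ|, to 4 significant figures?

24.43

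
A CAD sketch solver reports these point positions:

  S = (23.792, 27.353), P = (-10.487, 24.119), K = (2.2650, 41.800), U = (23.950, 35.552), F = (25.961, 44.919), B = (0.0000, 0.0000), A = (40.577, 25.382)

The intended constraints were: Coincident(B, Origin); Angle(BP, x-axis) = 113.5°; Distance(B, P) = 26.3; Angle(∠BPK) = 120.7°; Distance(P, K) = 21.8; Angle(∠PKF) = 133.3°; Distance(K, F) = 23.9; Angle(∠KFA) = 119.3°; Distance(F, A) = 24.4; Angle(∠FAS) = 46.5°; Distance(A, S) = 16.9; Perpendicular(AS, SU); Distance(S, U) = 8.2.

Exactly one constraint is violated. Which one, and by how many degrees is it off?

Perpendicular(AS, SU) — off by 5.59°.

B = (0.00, 0.00) ✓; BP at 113.5° ✓; |BP| = 26.30 ✓; ∠BPK = 120.7° ✓; |PK| = 21.80 ✓; ∠PKF = 133.3° ✓; |KF| = 23.90 ✓; ∠KFA = 119.3° ✓; |FA| = 24.40 ✓; ∠FAS = 46.50° ✓; |AS| = 16.90 ✓; ∠(AS, SU) = 84.41° ✗; |SU| = 8.201 ✓.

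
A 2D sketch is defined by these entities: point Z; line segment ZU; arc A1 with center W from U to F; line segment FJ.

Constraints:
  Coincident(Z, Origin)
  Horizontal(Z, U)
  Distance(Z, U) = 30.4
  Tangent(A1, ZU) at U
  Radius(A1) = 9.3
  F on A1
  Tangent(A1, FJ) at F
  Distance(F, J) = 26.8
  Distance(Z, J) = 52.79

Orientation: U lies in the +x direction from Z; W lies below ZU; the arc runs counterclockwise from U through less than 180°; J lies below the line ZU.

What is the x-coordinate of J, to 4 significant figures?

38.02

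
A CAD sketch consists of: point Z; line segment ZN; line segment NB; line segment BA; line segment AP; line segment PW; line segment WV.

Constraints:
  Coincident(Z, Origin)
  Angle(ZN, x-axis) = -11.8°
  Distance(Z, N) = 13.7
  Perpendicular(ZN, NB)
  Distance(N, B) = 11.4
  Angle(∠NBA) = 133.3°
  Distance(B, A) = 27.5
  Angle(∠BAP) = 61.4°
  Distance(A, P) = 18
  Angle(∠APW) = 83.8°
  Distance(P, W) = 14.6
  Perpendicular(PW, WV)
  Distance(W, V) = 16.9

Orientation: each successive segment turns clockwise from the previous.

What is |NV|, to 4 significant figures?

28.45

∠APW = 83.8° gives PW at -3.300° from the x-axis; with |PW| = 14.6, W = (1.297, -11.19). PW is perpendicular to WV, so WV runs at -93.30°; with |WV| = 16.9, V = (0.3239, -28.06). Then |NV| = |V − N| = 28.45.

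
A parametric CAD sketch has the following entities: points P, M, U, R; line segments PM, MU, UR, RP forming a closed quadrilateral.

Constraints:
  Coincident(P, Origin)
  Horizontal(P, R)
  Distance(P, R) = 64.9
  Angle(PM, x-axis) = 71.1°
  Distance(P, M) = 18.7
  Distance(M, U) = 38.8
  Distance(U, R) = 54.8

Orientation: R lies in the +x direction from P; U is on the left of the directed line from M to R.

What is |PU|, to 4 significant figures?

56.17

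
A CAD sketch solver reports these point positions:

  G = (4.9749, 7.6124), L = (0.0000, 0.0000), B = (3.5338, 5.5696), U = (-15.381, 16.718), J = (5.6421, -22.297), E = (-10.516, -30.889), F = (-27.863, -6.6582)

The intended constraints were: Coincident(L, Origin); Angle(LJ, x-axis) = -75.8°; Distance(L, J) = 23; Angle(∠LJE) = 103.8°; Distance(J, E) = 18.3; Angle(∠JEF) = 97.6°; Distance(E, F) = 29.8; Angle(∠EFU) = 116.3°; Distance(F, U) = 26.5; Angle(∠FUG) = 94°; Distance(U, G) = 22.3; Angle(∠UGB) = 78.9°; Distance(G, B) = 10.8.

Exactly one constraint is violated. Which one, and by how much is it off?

Distance(G, B) = 10.8 — off by 8.30.

L = (0.00, 0.00) ✓; LJ at -75.80° ✓; |LJ| = 23.00 ✓; ∠LJE = 103.8° ✓; |JE| = 18.30 ✓; ∠JEF = 97.60° ✓; |EF| = 29.80 ✓; ∠EFU = 116.3° ✓; |FU| = 26.50 ✓; ∠FUG = 94.00° ✓; |UG| = 22.30 ✓; ∠UGB = 78.90° ✓; |GB| = 2.500 ✗.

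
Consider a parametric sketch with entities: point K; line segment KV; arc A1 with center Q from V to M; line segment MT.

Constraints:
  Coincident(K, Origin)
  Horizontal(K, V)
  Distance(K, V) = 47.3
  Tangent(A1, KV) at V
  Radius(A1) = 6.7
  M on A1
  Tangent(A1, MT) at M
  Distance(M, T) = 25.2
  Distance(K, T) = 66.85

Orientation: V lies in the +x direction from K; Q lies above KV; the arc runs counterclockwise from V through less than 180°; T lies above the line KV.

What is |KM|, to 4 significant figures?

54.03

K is at the origin; KV is horizontal with |KV| = 47.3 and V on the +x side, so V = (47.30, 0.000). A1 meets KV tangentially, so QV is at right angles to KV, so Q = V + (0, 6.7) = (47.30, 6.700). Since QM ⟂ MT (tangency), |QT| = √(6.7² + 25.2²) = 26.08 regardless of where M sits on A1. So T lies on both circle(K, 66.85) and circle(Q, 26.08); the above-KV intersection is T = (60.00, 29.47). M is the foot of the tangent from T: M = (53.79, 5.049).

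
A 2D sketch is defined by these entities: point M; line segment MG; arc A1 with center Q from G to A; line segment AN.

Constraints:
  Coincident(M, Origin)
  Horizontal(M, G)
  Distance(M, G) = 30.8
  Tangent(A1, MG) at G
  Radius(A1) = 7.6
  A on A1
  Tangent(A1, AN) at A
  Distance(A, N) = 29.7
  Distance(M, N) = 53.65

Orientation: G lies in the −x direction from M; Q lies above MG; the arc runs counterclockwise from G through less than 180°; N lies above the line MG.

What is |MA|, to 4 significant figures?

26.67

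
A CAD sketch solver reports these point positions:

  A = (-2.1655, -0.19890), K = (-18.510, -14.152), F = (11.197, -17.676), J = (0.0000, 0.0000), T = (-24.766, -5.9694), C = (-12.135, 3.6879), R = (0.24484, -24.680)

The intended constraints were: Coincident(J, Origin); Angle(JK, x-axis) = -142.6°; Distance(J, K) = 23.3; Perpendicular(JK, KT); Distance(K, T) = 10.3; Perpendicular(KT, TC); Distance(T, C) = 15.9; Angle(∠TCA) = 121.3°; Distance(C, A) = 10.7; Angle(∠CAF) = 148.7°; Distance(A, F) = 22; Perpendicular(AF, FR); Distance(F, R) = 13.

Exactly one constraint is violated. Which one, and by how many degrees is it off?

Perpendicular(AF, FR) — off by 4.80°.

J = (0.00, 0.00) ✓; JK at -142.6° ✓; |JK| = 23.30 ✓; ∠(JK, KT) = 90.00° ✓; |KT| = 10.30 ✓; ∠(KT, TC) = 90.00° ✓; |TC| = 15.90 ✓; ∠TCA = 121.3° ✓; |CA| = 10.70 ✓; ∠CAF = 148.7° ✓; |AF| = 22.00 ✓; ∠(AF, FR) = 94.80° ✗; |FR| = 13.00 ✓.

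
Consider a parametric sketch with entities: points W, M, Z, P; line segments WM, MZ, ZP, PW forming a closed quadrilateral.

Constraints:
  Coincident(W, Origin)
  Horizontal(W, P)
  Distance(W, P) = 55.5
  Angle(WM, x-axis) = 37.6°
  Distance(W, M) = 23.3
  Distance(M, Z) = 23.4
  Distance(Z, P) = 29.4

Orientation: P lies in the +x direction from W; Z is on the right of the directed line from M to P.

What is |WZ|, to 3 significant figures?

28.1

W is at the origin; WP is horizontal with |WP| = 55.5 and P in +x, so P = (55.5, 0). WM runs at 37.6° with |WM| = 23.3, so M = (18.5, 14.2). Z is determined by |MZ| = 23.4 and |ZP| = 29.4 together: it lies at the intersection of circle(M, 23.4) and circle(P, 29.4). With |MP| = 39.7, the foot of the radical line on MP is 15.8 from M and the perpendicular offset is √(23.4² − 15.8²) = 17.2. Taking the right-of-MP solution: Z = (27.1, -7.54).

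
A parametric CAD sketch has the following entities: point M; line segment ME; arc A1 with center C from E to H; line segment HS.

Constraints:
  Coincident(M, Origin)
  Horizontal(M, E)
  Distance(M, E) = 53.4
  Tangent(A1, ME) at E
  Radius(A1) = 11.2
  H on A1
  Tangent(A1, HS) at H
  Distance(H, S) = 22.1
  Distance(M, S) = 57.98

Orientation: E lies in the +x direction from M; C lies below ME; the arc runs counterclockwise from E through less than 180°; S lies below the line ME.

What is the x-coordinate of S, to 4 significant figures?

46.28

Checks: M.y = 0.00, E.y = 0.00 ✓; |CH| = 11.20 ✓; ∠(CH, HS) = 90.00° ✓; |HS| = 22.10 ✓; |MS| = 57.98 ✓.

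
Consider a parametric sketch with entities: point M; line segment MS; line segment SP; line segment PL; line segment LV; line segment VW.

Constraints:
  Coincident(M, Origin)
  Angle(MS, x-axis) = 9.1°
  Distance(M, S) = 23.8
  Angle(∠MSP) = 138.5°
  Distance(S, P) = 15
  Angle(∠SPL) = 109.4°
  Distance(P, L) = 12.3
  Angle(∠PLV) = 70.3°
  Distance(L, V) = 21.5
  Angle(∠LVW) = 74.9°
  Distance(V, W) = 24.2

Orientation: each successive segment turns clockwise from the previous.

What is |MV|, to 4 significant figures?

15.99

M is at the origin; MS runs at 9.1° with length 23.8, so S = (23.50, 3.764). ∠MSP = 138.5° gives SP at -32.40° from the x-axis; with |SP| = 15.0, P = (36.17, -4.273). ∠SPL = 109.4° gives PL at -103.0° from the x-axis; with |PL| = 12.3, L = (33.40, -16.26). ∠PLV = 70.3° gives LV at 147.3° from the x-axis; with |LV| = 21.5, V = (15.31, -4.643). Then |MV| = |V − M| = 15.99.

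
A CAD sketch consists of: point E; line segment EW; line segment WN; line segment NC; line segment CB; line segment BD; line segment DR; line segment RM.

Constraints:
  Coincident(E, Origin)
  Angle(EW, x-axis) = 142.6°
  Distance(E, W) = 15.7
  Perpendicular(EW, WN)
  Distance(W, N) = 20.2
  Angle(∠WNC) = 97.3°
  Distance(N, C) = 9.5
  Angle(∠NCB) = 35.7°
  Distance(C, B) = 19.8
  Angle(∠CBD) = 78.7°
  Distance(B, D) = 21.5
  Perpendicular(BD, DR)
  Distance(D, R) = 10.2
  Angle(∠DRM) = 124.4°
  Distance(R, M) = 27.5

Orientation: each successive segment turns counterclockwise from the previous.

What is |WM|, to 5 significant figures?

26.866

BD is perpendicular to DR, so DR runs at -69.100°; with |DR| = 10.2, R = (-37.737, -10.870). ∠DRM = 124.4° gives RM at -13.500° from the x-axis; with |RM| = 27.5, M = (-10.997, -17.289). Then |WM| = |M − W| = 26.866.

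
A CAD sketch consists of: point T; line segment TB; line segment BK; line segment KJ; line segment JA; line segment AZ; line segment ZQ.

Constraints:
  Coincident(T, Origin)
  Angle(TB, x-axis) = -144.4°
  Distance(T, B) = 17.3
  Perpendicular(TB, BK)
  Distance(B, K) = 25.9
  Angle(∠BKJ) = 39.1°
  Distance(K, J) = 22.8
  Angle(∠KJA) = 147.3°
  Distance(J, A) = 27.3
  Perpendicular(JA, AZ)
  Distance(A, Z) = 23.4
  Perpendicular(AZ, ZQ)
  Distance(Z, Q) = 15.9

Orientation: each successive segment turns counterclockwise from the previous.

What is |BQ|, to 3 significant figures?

9.52

T is at the origin; TB runs at -144.4° with length 17.3, so B = (-14.1, -10.1). The perpendicularity gives BK at right angles to TB, so BK runs at -54.4°; with |BK| = 25.9, K = (1.01, -31.1). ∠BKJ = 39.1° gives KJ at 86.5° from the x-axis; with |KJ| = 22.8, J = (2.40, -8.37). ∠KJA = 147.3° gives JA at 119° from the x-axis; with |JA| = 27.3, A = (-10.9, 15.5). JA is perpendicular to AZ, so AZ runs at -151°; with |AZ| = 23.4, Z = (-31.3, 4.04). AZ ⟂ ZQ, so ZQ runs at -60.8°; with |ZQ| = 15.9, Q = (-23.6, -9.84). Then |BQ| = |Q − B| = 9.52.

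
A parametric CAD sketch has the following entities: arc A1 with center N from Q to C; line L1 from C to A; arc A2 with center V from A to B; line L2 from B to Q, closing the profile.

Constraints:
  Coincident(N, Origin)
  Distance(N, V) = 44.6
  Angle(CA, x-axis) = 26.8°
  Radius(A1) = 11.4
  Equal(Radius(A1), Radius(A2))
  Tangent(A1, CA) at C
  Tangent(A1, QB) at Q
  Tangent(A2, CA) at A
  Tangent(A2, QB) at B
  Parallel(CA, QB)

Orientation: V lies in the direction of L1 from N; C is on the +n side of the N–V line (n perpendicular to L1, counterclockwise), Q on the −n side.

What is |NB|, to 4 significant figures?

46.03

Tangency of A1 to both parallel lines with radius 11.4 puts C and Q at N ± 11.4·n: C = (-5.140, 10.18), Q = (5.140, -10.18). Equal radii place A and B the same way about V: A = V + 11.4·n = (34.67, 30.28), B = V − 11.4·n = (44.95, 9.934). Then |NB| = |B − N| = 46.03.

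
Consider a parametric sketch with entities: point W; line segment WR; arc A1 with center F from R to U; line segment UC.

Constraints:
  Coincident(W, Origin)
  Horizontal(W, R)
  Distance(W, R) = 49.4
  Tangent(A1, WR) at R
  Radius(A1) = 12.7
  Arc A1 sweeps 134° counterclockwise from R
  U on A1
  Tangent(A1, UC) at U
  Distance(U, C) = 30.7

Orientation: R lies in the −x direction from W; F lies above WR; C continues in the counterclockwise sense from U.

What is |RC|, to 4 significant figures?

45.28

W is at the origin; WR is horizontal with |WR| = 49.4 and R on the −x side, so R = (-49.40, 0.000). The tangent condition forces FR to be normal to WR, so F = R + (0, 12.7) = (-49.40, 12.70). On A1, R sits at bearing -90° from F; a 134° counterclockwise sweep puts U at bearing 44°, so U = F + 12.7·(cos 44°, sin 44°) = (-40.26, 21.52). A1 meets UC tangentially, so FU is at right angles to UC, so UC runs along (−sin 44°, cos 44°); with |UC| = 30.7, C = (-61.59, 43.61). Then |RC| = |C − R| = 45.28.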